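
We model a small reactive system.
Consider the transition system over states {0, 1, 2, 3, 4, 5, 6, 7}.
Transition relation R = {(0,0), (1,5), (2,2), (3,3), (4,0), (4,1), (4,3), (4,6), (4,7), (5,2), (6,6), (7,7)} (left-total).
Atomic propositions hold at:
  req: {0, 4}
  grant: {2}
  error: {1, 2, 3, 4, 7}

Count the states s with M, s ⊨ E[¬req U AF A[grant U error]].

Sat(¬req) = {1, 2, 3, 5, 6, 7}
A[grant U error]: least fixpoint, start Z0 = Sat(error) = {1, 2, 3, 4, 7}, add states in Sat(grant) with every successor in Z. Already a fixed point.
Sat(A[grant U error]) = {1, 2, 3, 4, 7}
AF A[grant U error]: least fixpoint, start Z0 = {1, 2, 3, 4, 7}, add states with every successor in Z. Z1 = {1, 2, 3, 4, 5, 7}; fixed.
Sat(AF A[grant U error]) = {1, 2, 3, 4, 5, 7}
E[¬req U AF A[grant U error]]: least fixpoint, start Z0 = Sat(AF A[grant U error]) = {1, 2, 3, 4, 5, 7}, add states in Sat(¬req) with some successor in Z. Already a fixed point.
Sat(E[¬req U AF A[grant U error]]) = {1, 2, 3, 4, 5, 7}
|Sat(E[¬req U AF A[grant U error]])| = |{1, 2, 3, 4, 5, 7}| = 6.

6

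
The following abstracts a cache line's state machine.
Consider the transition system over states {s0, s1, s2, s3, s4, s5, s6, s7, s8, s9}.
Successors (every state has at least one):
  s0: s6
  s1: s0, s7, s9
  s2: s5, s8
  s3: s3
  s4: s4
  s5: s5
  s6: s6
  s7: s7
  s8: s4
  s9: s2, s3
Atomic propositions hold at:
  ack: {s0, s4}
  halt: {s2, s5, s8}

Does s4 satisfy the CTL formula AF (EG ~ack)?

Sat(~ack) = {s1, s2, s3, s5, s6, s7, s8, s9}
EG ~ack: greatest fixpoint, start Z0 = {s1, s2, s3, s5, s6, s7, s8, s9}, keep only states in Sat with some successor in Z. Z1 = {s1, s2, s3, s5, s6, s7, s9}; fixed.
Sat(EG ~ack) = {s1, s2, s3, s5, s6, s7, s9}
AF (EG ~ack): least fixpoint, start Z0 = {s1, s2, s3, s5, s6, s7, s9}, add states with every successor in Z. Z1 = {s0, s1, s2, s3, s5, s6, s7, s9}; fixed.
Sat(AF (EG ~ack)) = {s0, s1, s2, s3, s5, s6, s7, s9}
s4 ∉ Sat(AF (EG ~ack)) = {s0, s1, s2, s3, s5, s6, s7, s9}, so the formula does not hold at s4.

No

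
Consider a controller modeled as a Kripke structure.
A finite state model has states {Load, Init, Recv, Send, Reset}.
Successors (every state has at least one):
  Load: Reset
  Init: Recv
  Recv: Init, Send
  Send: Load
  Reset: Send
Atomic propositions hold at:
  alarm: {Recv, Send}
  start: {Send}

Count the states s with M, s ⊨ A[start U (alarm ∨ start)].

2

Sat(alarm ∨ start) = {Recv, Send}
A[start U (alarm ∨ start)]: least fixpoint, start Z0 = Sat((alarm ∨ start)) = {Recv, Send}, add states in Sat(start) with every successor in Z. Already a fixed point.
Sat(A[start U (alarm ∨ start)]) = {Recv, Send}
|Sat(A[start U (alarm ∨ start)])| = |{Recv, Send}| = 2.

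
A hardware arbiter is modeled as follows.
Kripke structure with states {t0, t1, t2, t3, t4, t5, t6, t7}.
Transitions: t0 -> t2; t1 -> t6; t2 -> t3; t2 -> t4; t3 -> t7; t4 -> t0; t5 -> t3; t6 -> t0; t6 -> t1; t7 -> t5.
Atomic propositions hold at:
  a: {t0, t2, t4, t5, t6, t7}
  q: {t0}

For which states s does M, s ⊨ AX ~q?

Sat(~q) = {t1, t2, t3, t4, t5, t6, t7}
Sat(AX ~q) = {s : every successor in {t1, t2, t3, t4, t5, t6, t7}} = {t0, t1, t2, t3, t5, t7}

{t0, t1, t2, t3, t5, t7}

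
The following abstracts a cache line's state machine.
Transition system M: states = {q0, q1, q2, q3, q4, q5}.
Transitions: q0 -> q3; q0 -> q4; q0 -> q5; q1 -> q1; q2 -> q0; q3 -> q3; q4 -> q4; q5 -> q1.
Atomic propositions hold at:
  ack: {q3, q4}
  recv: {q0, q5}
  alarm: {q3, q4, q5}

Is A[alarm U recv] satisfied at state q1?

A[alarm U recv]: least fixpoint, start Z0 = Sat(recv) = {q0, q5}, add states in Sat(alarm) with every successor in Z. Already a fixed point.
Sat(A[alarm U recv]) = {q0, q5}
q1 ∉ Sat(A[alarm U recv]) = {q0, q5}, so the formula does not hold at q1.

No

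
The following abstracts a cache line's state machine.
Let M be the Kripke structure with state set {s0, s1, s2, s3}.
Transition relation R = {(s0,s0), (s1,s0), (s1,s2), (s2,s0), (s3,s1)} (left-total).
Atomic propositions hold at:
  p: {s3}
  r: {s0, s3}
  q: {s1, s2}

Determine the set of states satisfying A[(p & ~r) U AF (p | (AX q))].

{s3}

Sat(~r) = {s1, s2}
Sat(p & ~r) = ∅
Sat(AX q) = {s : every successor in {s1, s2}} = {s3}
Sat(p | (AX q)) = {s3}
AF (p | (AX q)): least fixpoint, start Z0 = {s3}, add states with every successor in Z. Already a fixed point.
Sat(AF (p | (AX q))) = {s3}
A[(p & ~r) U AF (p | (AX q))]: least fixpoint, start Z0 = Sat(AF (p | (AX q))) = {s3}, add states in Sat(p & ~r) with every successor in Z. Already a fixed point.
Sat(A[(p & ~r) U AF (p | (AX q))]) = {s3}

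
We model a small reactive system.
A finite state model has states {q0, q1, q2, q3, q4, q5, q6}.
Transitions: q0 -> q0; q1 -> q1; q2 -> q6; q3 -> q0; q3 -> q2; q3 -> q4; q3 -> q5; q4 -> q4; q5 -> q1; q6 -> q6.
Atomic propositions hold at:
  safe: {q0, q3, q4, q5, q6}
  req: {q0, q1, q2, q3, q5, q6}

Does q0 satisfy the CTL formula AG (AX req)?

Sat(AX req) = {s : every successor in {q0, q1, q2, q3, q5, q6}} = {q0, q1, q2, q5, q6}
AG (AX req): greatest fixpoint, start Z0 = {q0, q1, q2, q5, q6}, keep only states in Sat with every successor in Z. Already a fixed point.
Sat(AG (AX req)) = {q0, q1, q2, q5, q6}
q0 ∈ Sat(AG (AX req)) = {q0, q1, q2, q5, q6}, so the formula holds at q0.

Yes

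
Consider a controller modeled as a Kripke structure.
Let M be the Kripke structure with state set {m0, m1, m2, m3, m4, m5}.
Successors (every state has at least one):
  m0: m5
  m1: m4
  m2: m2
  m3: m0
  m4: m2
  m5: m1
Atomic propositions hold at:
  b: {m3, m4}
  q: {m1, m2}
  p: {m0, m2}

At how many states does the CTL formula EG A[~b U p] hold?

Sat(~b) = {m0, m1, m2, m5}
A[~b U p]: least fixpoint, start Z0 = Sat(p) = {m0, m2}, add states in Sat(~b) with every successor in Z. Already a fixed point.
Sat(A[~b U p]) = {m0, m2}
EG A[~b U p]: greatest fixpoint, start Z0 = {m0, m2}, keep only states in Sat with some successor in Z. Z1 = {m2}; fixed.
Sat(EG A[~b U p]) = {m2}
|Sat(EG A[~b U p])| = |{m2}| = 1.

1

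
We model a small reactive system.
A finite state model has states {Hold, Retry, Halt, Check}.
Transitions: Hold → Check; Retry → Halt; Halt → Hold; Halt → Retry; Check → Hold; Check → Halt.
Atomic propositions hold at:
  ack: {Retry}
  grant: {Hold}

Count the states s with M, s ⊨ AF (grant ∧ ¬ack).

Sat(¬ack) = {Hold, Halt, Check}
Sat(grant ∧ ¬ack) = {Hold}
AF (grant ∧ ¬ack): least fixpoint, start Z0 = {Hold}, add states with every successor in Z. Already a fixed point.
Sat(AF (grant ∧ ¬ack)) = {Hold}
|Sat(AF (grant ∧ ¬ack))| = |{Hold}| = 1.

1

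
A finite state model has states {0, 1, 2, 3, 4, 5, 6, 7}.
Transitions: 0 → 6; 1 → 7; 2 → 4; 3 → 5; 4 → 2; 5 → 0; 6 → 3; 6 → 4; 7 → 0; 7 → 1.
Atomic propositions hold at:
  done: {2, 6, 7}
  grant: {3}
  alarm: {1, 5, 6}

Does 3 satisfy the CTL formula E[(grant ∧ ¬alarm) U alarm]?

Sat(¬alarm) = {0, 2, 3, 4, 7}
Sat(grant ∧ ¬alarm) = {3}
E[(grant ∧ ¬alarm) U alarm]: least fixpoint, start Z0 = Sat(alarm) = {1, 5, 6}, add states in Sat(grant ∧ ¬alarm) with some successor in Z. Z1 = {1, 3, 5, 6}; fixed.
Sat(E[(grant ∧ ¬alarm) U alarm]) = {1, 3, 5, 6}
3 ∈ Sat(E[(grant ∧ ¬alarm) U alarm]) = {1, 3, 5, 6}, so the formula holds at 3.

Yes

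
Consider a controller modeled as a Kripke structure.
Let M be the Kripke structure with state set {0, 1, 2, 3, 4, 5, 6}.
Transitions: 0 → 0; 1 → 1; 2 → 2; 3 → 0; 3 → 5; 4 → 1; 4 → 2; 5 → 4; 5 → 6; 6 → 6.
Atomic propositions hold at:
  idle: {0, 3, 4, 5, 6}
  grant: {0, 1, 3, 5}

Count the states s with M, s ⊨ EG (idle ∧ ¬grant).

Sat(¬grant) = {2, 4, 6}
Sat(idle ∧ ¬grant) = {4, 6}
EG (idle ∧ ¬grant): greatest fixpoint, start Z0 = {4, 6}, keep only states in Sat with some successor in Z. Z1 = {6}; fixed.
Sat(EG (idle ∧ ¬grant)) = {6}
|Sat(EG (idle ∧ ¬grant))| = |{6}| = 1.

1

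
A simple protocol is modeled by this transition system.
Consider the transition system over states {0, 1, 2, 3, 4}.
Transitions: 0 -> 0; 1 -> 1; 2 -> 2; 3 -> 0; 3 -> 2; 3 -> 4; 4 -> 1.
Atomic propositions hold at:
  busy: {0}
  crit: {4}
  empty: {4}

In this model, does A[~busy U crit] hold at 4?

Sat(~busy) = {1, 2, 3, 4}
A[~busy U crit]: least fixpoint, start Z0 = Sat(crit) = {4}, add states in Sat(~busy) with every successor in Z. Already a fixed point.
Sat(A[~busy U crit]) = {4}
4 ∈ Sat(A[~busy U crit]) = {4}, so the formula holds at 4.

Yes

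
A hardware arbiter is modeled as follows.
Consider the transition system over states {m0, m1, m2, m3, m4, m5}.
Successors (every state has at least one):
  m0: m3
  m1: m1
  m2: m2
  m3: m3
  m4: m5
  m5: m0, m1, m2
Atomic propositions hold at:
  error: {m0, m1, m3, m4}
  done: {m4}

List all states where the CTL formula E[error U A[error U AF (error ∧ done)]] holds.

Sat(error ∧ done) = {m4}
AF (error ∧ done): least fixpoint, start Z0 = {m4}, add states with every successor in Z. Already a fixed point.
Sat(AF (error ∧ done)) = {m4}
A[error U AF (error ∧ done)]: least fixpoint, start Z0 = Sat(AF (error ∧ done)) = {m4}, add states in Sat(error) with every successor in Z. Already a fixed point.
Sat(A[error U AF (error ∧ done)]) = {m4}
E[error U A[error U AF (error ∧ done)]]: least fixpoint, start Z0 = Sat(A[error U AF (error ∧ done)]) = {m4}, add states in Sat(error) with some successor in Z. Already a fixed point.
Sat(E[error U A[error U AF (error ∧ done)]]) = {m4}

{m4}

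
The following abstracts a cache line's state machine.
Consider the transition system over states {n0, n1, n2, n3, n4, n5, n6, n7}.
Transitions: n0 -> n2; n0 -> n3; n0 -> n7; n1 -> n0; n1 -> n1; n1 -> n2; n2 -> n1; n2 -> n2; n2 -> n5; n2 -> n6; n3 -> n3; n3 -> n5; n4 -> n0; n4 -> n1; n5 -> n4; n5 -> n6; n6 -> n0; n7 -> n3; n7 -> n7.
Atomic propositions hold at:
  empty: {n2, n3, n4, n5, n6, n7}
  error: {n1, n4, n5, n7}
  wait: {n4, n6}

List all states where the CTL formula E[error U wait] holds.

E[error U wait]: least fixpoint, start Z0 = Sat(wait) = {n4, n6}, add states in Sat(error) with some successor in Z. Z1 = {n4, n5, n6}; fixed.
Sat(E[error U wait]) = {n4, n5, n6}

{n4, n5, n6}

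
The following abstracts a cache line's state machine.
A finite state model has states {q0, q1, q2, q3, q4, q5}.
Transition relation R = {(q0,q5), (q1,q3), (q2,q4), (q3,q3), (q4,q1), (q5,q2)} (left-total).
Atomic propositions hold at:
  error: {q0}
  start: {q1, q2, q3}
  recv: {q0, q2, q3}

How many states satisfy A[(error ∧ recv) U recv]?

Sat(error ∧ recv) = {q0}
A[(error ∧ recv) U recv]: least fixpoint, start Z0 = Sat(recv) = {q0, q2, q3}, add states in Sat(error ∧ recv) with every successor in Z. Already a fixed point.
Sat(A[(error ∧ recv) U recv]) = {q0, q2, q3}
|Sat(A[(error ∧ recv) U recv])| = |{q0, q2, q3}| = 3.

3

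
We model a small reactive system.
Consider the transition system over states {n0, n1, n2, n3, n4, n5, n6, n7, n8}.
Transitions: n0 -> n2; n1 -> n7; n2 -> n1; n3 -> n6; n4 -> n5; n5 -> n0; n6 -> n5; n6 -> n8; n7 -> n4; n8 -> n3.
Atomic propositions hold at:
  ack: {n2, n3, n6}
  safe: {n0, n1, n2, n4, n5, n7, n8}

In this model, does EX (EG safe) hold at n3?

EG safe: greatest fixpoint, start Z0 = {n0, n1, n2, n4, n5, n7, n8}, keep only states in Sat with some successor in Z. Z1 = {n0, n1, n2, n4, n5, n7}; fixed.
Sat(EG safe) = {n0, n1, n2, n4, n5, n7}
Sat(EX (EG safe)) = {s : some successor in {n0, n1, n2, n4, n5, n7}} = {n0, n1, n2, n4, n5, n6, n7}
n3 ∉ Sat(EX (EG safe)) = {n0, n1, n2, n4, n5, n6, n7}, so the formula does not hold at n3.

No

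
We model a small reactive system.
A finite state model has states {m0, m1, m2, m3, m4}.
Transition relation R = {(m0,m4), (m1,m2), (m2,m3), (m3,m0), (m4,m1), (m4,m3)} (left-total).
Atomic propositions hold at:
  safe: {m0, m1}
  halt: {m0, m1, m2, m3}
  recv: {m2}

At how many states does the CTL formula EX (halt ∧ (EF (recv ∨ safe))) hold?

Sat(recv ∨ safe) = {m0, m1, m2}
EF (recv ∨ safe): least fixpoint, start Z0 = {m0, m1, m2}, add states with some successor in Z. Z1 = {m0, m1, m2, m3, m4}; fixed.
Sat(EF (recv ∨ safe)) = {m0, m1, m2, m3, m4}
Sat(halt ∧ (EF (recv ∨ safe))) = {m0, m1, m2, m3}
Sat(EX (halt ∧ (EF (recv ∨ safe)))) = {s : some successor in {m0, m1, m2, m3}} = {m1, m2, m3, m4}
|Sat(EX (halt ∧ (EF (recv ∨ safe))))| = |{m1, m2, m3, m4}| = 4.

4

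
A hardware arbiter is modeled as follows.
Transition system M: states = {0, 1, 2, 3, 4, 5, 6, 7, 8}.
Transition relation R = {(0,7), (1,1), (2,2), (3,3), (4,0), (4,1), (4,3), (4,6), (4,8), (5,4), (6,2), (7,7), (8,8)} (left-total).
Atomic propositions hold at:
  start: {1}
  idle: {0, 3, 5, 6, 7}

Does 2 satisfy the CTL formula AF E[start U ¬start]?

Sat(¬start) = {0, 2, 3, 4, 5, 6, 7, 8}
E[start U ¬start]: least fixpoint, start Z0 = Sat(¬start) = {0, 2, 3, 4, 5, 6, 7, 8}, add states in Sat(start) with some successor in Z. Already a fixed point.
Sat(E[start U ¬start]) = {0, 2, 3, 4, 5, 6, 7, 8}
AF E[start U ¬start]: least fixpoint, start Z0 = {0, 2, 3, 4, 5, 6, 7, 8}, add states with every successor in Z. Already a fixed point.
Sat(AF E[start U ¬start]) = {0, 2, 3, 4, 5, 6, 7, 8}
2 ∈ Sat(AF E[start U ¬start]) = {0, 2, 3, 4, 5, 6, 7, 8}, so the formula holds at 2.

Yes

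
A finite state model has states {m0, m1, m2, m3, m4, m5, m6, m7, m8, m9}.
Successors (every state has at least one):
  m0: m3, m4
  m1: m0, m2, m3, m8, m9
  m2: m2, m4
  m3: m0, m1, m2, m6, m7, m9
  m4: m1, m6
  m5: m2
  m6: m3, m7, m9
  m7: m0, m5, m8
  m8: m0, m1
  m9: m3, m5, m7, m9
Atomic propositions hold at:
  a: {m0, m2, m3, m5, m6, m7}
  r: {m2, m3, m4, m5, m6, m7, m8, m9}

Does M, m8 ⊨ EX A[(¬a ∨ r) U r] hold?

No

Sat(¬a) = {m1, m4, m8, m9}
Sat(¬a ∨ r) = {m1, m2, m3, m4, m5, m6, m7, m8, m9}
A[(¬a ∨ r) U r]: least fixpoint, start Z0 = Sat(r) = {m2, m3, m4, m5, m6, m7, m8, m9}, add states in Sat(¬a ∨ r) with every successor in Z. Already a fixed point.
Sat(A[(¬a ∨ r) U r]) = {m2, m3, m4, m5, m6, m7, m8, m9}
Sat(EX A[(¬a ∨ r) U r]) = {s : some successor in {m2, m3, m4, m5, m6, m7, m8, m9}} = {m0, m1, m2, m3, m4, m5, m6, m7, m9}
m8 ∉ Sat(EX A[(¬a ∨ r) U r]) = {m0, m1, m2, m3, m4, m5, m6, m7, m9}, so the formula does not hold at m8.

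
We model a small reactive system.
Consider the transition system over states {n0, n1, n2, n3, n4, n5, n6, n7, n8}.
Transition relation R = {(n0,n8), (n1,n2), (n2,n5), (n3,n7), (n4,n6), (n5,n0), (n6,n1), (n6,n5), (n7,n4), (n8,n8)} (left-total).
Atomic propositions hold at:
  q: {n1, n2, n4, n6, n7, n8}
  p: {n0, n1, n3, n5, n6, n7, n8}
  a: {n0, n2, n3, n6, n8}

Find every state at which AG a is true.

AG a: greatest fixpoint, start Z0 = {n0, n2, n3, n6, n8}, keep only states in Sat with every successor in Z. Z1 = {n0, n8}; fixed.
Sat(AG a) = {n0, n8}

{n0, n8}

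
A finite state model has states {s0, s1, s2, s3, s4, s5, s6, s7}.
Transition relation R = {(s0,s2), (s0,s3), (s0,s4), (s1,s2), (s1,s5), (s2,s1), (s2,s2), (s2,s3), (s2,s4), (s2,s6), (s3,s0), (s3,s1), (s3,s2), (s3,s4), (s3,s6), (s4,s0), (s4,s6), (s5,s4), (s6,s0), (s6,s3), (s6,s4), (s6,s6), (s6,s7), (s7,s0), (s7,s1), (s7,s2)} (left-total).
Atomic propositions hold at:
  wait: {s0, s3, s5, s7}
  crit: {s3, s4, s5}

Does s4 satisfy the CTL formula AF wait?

AF wait: least fixpoint, start Z0 = {s0, s3, s5, s7}, add states with every successor in Z. Already a fixed point.
Sat(AF wait) = {s0, s3, s5, s7}
s4 ∉ Sat(AF wait) = {s0, s3, s5, s7}, so the formula does not hold at s4.

No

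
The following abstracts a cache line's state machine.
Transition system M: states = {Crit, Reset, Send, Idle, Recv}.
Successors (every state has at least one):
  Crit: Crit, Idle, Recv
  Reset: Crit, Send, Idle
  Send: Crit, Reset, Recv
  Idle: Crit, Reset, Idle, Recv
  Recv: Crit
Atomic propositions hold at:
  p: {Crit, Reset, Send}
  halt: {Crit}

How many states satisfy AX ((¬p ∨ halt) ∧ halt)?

1

Sat(¬p) = {Idle, Recv}
Sat(¬p ∨ halt) = {Crit, Idle, Recv}
Sat((¬p ∨ halt) ∧ halt) = {Crit}
Sat(AX ((¬p ∨ halt) ∧ halt)) = {s : every successor in {Crit}} = {Recv}
|Sat(AX ((¬p ∨ halt) ∧ halt))| = |{Recv}| = 1.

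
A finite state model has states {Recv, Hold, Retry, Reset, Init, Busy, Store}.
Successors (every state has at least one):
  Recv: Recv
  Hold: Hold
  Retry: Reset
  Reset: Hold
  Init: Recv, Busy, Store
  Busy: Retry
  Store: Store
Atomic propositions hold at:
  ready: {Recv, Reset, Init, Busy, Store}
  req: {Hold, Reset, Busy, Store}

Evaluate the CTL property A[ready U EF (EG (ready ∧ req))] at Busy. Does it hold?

No

Sat(ready ∧ req) = {Reset, Busy, Store}
EG (ready ∧ req): greatest fixpoint, start Z0 = {Reset, Busy, Store}, keep only states in Sat with some successor in Z. Z1 = {Store}; fixed.
Sat(EG (ready ∧ req)) = {Store}
EF (EG (ready ∧ req)): least fixpoint, start Z0 = {Store}, add states with some successor in Z. Z1 = {Init, Store}; fixed.
Sat(EF (EG (ready ∧ req))) = {Init, Store}
A[ready U EF (EG (ready ∧ req))]: least fixpoint, start Z0 = Sat(EF (EG (ready ∧ req))) = {Init, Store}, add states in Sat(ready) with every successor in Z. Already a fixed point.
Sat(A[ready U EF (EG (ready ∧ req))]) = {Init, Store}
Busy ∉ Sat(A[ready U EF (EG (ready ∧ req))]) = {Init, Store}, so the formula does not hold at Busy.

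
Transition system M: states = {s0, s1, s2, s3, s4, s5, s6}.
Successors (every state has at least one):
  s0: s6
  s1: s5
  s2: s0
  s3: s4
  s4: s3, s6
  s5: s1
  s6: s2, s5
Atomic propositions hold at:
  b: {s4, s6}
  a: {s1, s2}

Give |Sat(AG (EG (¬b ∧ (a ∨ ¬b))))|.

2

Sat(¬b) = {s0, s1, s2, s3, s5}
Sat(a ∨ ¬b) = {s0, s1, s2, s3, s5}
Sat(¬b ∧ (a ∨ ¬b)) = {s0, s1, s2, s3, s5}
EG (¬b ∧ (a ∨ ¬b)): greatest fixpoint, start Z0 = {s0, s1, s2, s3, s5}, keep only states in Sat with some successor in Z. Z1 = {s1, s2, s5}; Z2 = {s1, s5}; fixed.
Sat(EG (¬b ∧ (a ∨ ¬b))) = {s1, s5}
AG (EG (¬b ∧ (a ∨ ¬b))): greatest fixpoint, start Z0 = {s1, s5}, keep only states in Sat with every successor in Z. Already a fixed point.
Sat(AG (EG (¬b ∧ (a ∨ ¬b)))) = {s1, s5}
|Sat(AG (EG (¬b ∧ (a ∨ ¬b))))| = |{s1, s5}| = 2.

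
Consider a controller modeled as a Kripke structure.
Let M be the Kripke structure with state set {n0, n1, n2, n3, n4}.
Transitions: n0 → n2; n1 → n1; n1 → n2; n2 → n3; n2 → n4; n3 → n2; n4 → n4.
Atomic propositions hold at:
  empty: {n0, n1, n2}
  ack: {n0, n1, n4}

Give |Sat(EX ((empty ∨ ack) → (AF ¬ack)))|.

Sat(empty ∨ ack) = {n0, n1, n2, n4}
Sat(¬ack) = {n2, n3}
AF ¬ack: least fixpoint, start Z0 = {n2, n3}, add states with every successor in Z. Z1 = {n0, n2, n3}; fixed.
Sat(AF ¬ack) = {n0, n2, n3}
Sat((empty ∨ ack) → (AF ¬ack)) = {n0, n2, n3}
Sat(EX ((empty ∨ ack) → (AF ¬ack))) = {s : some successor in {n0, n2, n3}} = {n0, n1, n2, n3}
|Sat(EX ((empty ∨ ack) → (AF ¬ack)))| = |{n0, n1, n2, n3}| = 4.

4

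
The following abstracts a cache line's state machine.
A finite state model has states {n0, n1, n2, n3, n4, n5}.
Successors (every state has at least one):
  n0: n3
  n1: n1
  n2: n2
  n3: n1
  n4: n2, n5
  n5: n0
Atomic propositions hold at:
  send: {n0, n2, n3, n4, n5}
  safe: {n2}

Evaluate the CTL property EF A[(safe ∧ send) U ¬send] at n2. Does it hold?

No

Sat(safe ∧ send) = {n2}
Sat(¬send) = {n1}
A[(safe ∧ send) U ¬send]: least fixpoint, start Z0 = Sat(¬send) = {n1}, add states in Sat(safe ∧ send) with every successor in Z. Already a fixed point.
Sat(A[(safe ∧ send) U ¬send]) = {n1}
EF A[(safe ∧ send) U ¬send]: least fixpoint, start Z0 = {n1}, add states with some successor in Z. Z1 = {n1, n3}; Z2 = {n0, n1, n3}; Z3 = {n0, n1, n3, n5}; Z4 = {n0, n1, n3, n4, n5}; fixed.
Sat(EF A[(safe ∧ send) U ¬send]) = {n0, n1, n3, n4, n5}
n2 ∉ Sat(EF A[(safe ∧ send) U ¬send]) = {n0, n1, n3, n4, n5}, so the formula does not hold at n2.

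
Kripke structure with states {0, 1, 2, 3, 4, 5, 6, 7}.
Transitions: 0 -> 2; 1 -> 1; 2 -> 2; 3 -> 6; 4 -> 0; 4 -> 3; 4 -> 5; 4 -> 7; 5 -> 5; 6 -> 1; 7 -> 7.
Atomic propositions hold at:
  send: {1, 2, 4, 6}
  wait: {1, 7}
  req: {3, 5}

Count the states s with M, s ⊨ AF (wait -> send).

7

Sat(wait -> send) = {0, 1, 2, 3, 4, 5, 6}
AF (wait -> send): least fixpoint, start Z0 = {0, 1, 2, 3, 4, 5, 6}, add states with every successor in Z. Already a fixed point.
Sat(AF (wait -> send)) = {0, 1, 2, 3, 4, 5, 6}
|Sat(AF (wait -> send))| = |{0, 1, 2, 3, 4, 5, 6}| = 7.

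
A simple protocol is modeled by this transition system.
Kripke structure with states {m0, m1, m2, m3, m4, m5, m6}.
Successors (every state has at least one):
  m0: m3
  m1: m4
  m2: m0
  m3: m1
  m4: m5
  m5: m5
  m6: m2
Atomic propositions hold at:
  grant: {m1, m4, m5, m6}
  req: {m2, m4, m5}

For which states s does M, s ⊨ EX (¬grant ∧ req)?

Sat(¬grant) = {m0, m2, m3}
Sat(¬grant ∧ req) = {m2}
Sat(EX (¬grant ∧ req)) = {s : some successor in {m2}} = {m6}

{m6}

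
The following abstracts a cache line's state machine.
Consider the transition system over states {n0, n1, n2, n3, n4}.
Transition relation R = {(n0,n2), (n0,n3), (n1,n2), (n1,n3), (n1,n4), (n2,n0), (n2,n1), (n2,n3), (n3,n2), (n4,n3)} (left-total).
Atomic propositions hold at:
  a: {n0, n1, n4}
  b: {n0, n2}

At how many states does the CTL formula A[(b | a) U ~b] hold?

Sat(b | a) = {n0, n1, n2, n4}
Sat(~b) = {n1, n3, n4}
A[(b | a) U ~b]: least fixpoint, start Z0 = Sat(~b) = {n1, n3, n4}, add states in Sat(b | a) with every successor in Z. Already a fixed point.
Sat(A[(b | a) U ~b]) = {n1, n3, n4}
|Sat(A[(b | a) U ~b])| = |{n1, n3, n4}| = 3.

3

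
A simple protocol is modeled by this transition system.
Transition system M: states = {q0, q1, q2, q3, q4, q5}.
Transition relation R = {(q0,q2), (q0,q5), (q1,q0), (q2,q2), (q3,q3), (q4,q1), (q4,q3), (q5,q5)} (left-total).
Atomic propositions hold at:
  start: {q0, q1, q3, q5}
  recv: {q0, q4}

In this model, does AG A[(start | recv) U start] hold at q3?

Yes

Sat(start | recv) = {q0, q1, q3, q4, q5}
A[(start | recv) U start]: least fixpoint, start Z0 = Sat(start) = {q0, q1, q3, q5}, add states in Sat(start | recv) with every successor in Z. Z1 = {q0, q1, q3, q4, q5}; fixed.
Sat(A[(start | recv) U start]) = {q0, q1, q3, q4, q5}
AG A[(start | recv) U start]: greatest fixpoint, start Z0 = {q0, q1, q3, q4, q5}, keep only states in Sat with every successor in Z. Z1 = {q1, q3, q4, q5}; Z2 = {q3, q4, q5}; Z3 = {q3, q5}; fixed.
Sat(AG A[(start | recv) U start]) = {q3, q5}
q3 ∈ Sat(AG A[(start | recv) U start]) = {q3, q5}, so the formula holds at q3.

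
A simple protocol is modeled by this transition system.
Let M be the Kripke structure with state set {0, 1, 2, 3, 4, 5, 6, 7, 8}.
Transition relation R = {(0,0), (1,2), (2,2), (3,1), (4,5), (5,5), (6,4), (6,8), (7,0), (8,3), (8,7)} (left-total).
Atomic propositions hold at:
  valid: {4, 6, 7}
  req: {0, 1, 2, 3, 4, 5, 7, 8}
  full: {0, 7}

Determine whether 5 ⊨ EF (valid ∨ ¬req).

Sat(¬req) = {6}
Sat(valid ∨ ¬req) = {4, 6, 7}
EF (valid ∨ ¬req): least fixpoint, start Z0 = {4, 6, 7}, add states with some successor in Z. Z1 = {4, 6, 7, 8}; fixed.
Sat(EF (valid ∨ ¬req)) = {4, 6, 7, 8}
5 ∉ Sat(EF (valid ∨ ¬req)) = {4, 6, 7, 8}, so the formula does not hold at 5.

No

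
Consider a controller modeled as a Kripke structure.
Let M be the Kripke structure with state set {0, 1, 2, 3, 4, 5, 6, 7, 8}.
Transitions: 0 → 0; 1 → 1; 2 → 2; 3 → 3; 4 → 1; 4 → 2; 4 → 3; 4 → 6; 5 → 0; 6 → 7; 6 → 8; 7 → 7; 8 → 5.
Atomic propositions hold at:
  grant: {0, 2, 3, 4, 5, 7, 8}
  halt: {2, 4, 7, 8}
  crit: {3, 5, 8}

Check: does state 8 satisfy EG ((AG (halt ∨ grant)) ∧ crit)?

Sat(halt ∨ grant) = {0, 2, 3, 4, 5, 7, 8}
AG (halt ∨ grant): greatest fixpoint, start Z0 = {0, 2, 3, 4, 5, 7, 8}, keep only states in Sat with every successor in Z. Z1 = {0, 2, 3, 5, 7, 8}; fixed.
Sat(AG (halt ∨ grant)) = {0, 2, 3, 5, 7, 8}
Sat((AG (halt ∨ grant)) ∧ crit) = {3, 5, 8}
EG ((AG (halt ∨ grant)) ∧ crit): greatest fixpoint, start Z0 = {3, 5, 8}, keep only states in Sat with some successor in Z. Z1 = {3, 8}; Z2 = {3}; fixed.
Sat(EG ((AG (halt ∨ grant)) ∧ crit)) = {3}
8 ∉ Sat(EG ((AG (halt ∨ grant)) ∧ crit)) = {3}, so the formula does not hold at 8.

No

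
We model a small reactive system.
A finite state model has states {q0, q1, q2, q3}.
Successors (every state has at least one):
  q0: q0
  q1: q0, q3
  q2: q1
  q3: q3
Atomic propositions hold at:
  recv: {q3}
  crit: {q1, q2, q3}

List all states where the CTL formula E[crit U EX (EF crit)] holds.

{q1, q2, q3}

EF crit: least fixpoint, start Z0 = {q1, q2, q3}, add states with some successor in Z. Already a fixed point.
Sat(EF crit) = {q1, q2, q3}
Sat(EX (EF crit)) = {s : some successor in {q1, q2, q3}} = {q1, q2, q3}
E[crit U EX (EF crit)]: least fixpoint, start Z0 = Sat(EX (EF crit)) = {q1, q2, q3}, add states in Sat(crit) with some successor in Z. Already a fixed point.
Sat(E[crit U EX (EF crit)]) = {q1, q2, q3}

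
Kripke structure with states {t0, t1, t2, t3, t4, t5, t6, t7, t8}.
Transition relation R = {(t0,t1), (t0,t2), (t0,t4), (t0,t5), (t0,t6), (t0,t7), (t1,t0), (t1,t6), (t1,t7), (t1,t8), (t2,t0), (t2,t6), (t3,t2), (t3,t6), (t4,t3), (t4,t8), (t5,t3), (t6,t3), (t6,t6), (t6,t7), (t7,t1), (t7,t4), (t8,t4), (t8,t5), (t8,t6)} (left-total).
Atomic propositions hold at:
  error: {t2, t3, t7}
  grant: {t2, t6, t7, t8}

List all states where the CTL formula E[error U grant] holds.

E[error U grant]: least fixpoint, start Z0 = Sat(grant) = {t2, t6, t7, t8}, add states in Sat(error) with some successor in Z. Z1 = {t2, t3, t6, t7, t8}; fixed.
Sat(E[error U grant]) = {t2, t3, t6, t7, t8}

{t2, t3, t6, t7, t8}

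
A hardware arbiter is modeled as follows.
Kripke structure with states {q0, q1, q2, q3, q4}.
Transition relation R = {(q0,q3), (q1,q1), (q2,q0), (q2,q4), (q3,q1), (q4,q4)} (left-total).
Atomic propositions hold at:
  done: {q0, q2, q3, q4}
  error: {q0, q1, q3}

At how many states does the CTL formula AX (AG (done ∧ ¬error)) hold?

1

Sat(¬error) = {q2, q4}
Sat(done ∧ ¬error) = {q2, q4}
AG (done ∧ ¬error): greatest fixpoint, start Z0 = {q2, q4}, keep only states in Sat with every successor in Z. Z1 = {q4}; fixed.
Sat(AG (done ∧ ¬error)) = {q4}
Sat(AX (AG (done ∧ ¬error))) = {s : every successor in {q4}} = {q4}
|Sat(AX (AG (done ∧ ¬error)))| = |{q4}| = 1.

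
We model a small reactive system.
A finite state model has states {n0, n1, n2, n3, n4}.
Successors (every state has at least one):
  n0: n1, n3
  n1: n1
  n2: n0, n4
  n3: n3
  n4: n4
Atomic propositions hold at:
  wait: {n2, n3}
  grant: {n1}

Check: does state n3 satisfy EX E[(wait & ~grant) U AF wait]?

Yes

Sat(~grant) = {n0, n2, n3, n4}
Sat(wait & ~grant) = {n2, n3}
AF wait: least fixpoint, start Z0 = {n2, n3}, add states with every successor in Z. Already a fixed point.
Sat(AF wait) = {n2, n3}
E[(wait & ~grant) U AF wait]: least fixpoint, start Z0 = Sat(AF wait) = {n2, n3}, add states in Sat(wait & ~grant) with some successor in Z. Already a fixed point.
Sat(E[(wait & ~grant) U AF wait]) = {n2, n3}
Sat(EX E[(wait & ~grant) U AF wait]) = {s : some successor in {n2, n3}} = {n0, n3}
n3 ∈ Sat(EX E[(wait & ~grant) U AF wait]) = {n0, n3}, so the formula holds at n3.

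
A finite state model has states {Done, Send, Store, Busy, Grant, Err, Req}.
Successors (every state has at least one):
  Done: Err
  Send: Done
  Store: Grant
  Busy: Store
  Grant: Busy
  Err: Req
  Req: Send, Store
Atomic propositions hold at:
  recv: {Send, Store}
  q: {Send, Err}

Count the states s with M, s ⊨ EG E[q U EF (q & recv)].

4

Sat(q & recv) = {Send}
EF (q & recv): least fixpoint, start Z0 = {Send}, add states with some successor in Z. Z1 = {Send, Req}; Z2 = {Send, Err, Req}; Z3 = {Done, Send, Err, Req}; fixed.
Sat(EF (q & recv)) = {Done, Send, Err, Req}
E[q U EF (q & recv)]: least fixpoint, start Z0 = Sat(EF (q & recv)) = {Done, Send, Err, Req}, add states in Sat(q) with some successor in Z. Already a fixed point.
Sat(E[q U EF (q & recv)]) = {Done, Send, Err, Req}
EG E[q U EF (q & recv)]: greatest fixpoint, start Z0 = {Done, Send, Err, Req}, keep only states in Sat with some successor in Z. Already a fixed point.
Sat(EG E[q U EF (q & recv)]) = {Done, Send, Err, Req}
|Sat(EG E[q U EF (q & recv)])| = |{Done, Send, Err, Req}| = 4.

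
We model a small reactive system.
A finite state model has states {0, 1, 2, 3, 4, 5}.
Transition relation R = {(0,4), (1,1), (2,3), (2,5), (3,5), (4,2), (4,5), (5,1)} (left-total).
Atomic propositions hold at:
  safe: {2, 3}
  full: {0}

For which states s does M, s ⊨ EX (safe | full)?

Sat(safe | full) = {0, 2, 3}
Sat(EX (safe | full)) = {s : some successor in {0, 2, 3}} = {2, 4}

{2, 4}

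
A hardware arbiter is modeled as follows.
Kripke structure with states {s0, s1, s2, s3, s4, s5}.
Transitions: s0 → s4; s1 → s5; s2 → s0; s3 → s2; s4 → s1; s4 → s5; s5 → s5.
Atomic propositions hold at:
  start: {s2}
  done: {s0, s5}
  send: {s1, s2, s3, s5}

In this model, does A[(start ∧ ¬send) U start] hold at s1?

Sat(¬send) = {s0, s4}
Sat(start ∧ ¬send) = ∅
A[(start ∧ ¬send) U start]: least fixpoint, start Z0 = Sat(start) = {s2}, add states in Sat(start ∧ ¬send) with every successor in Z. Already a fixed point.
Sat(A[(start ∧ ¬send) U start]) = {s2}
s1 ∉ Sat(A[(start ∧ ¬send) U start]) = {s2}, so the formula does not hold at s1.

No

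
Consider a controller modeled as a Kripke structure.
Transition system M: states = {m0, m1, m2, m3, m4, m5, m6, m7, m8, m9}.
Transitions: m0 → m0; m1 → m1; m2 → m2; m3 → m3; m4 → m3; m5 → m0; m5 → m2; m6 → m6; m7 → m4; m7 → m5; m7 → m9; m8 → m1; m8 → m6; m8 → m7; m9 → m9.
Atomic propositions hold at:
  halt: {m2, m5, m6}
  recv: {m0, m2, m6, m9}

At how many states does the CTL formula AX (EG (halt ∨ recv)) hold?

5

Sat(halt ∨ recv) = {m0, m2, m5, m6, m9}
EG (halt ∨ recv): greatest fixpoint, start Z0 = {m0, m2, m5, m6, m9}, keep only states in Sat with some successor in Z. Already a fixed point.
Sat(EG (halt ∨ recv)) = {m0, m2, m5, m6, m9}
Sat(AX (EG (halt ∨ recv))) = {s : every successor in {m0, m2, m5, m6, m9}} = {m0, m2, m5, m6, m9}
|Sat(AX (EG (halt ∨ recv)))| = |{m0, m2, m5, m6, m9}| = 5.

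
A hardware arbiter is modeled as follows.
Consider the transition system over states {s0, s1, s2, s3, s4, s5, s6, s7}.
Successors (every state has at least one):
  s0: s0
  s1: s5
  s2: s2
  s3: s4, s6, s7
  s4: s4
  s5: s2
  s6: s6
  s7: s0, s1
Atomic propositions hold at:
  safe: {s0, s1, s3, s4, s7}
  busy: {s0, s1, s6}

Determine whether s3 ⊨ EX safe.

Sat(EX safe) = {s : some successor in {s0, s1, s3, s4, s7}} = {s0, s3, s4, s7}
s3 ∈ Sat(EX safe) = {s0, s3, s4, s7}, so the formula holds at s3.

Yes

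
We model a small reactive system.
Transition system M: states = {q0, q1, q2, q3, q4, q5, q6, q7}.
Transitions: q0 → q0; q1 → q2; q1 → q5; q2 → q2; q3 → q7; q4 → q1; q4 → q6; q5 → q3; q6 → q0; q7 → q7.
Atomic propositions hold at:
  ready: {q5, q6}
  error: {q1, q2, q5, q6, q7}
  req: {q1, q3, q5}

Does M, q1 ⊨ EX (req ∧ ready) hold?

Sat(req ∧ ready) = {q5}
Sat(EX (req ∧ ready)) = {s : some successor in {q5}} = {q1}
q1 ∈ Sat(EX (req ∧ ready)) = {q1}, so the formula holds at q1.

Yes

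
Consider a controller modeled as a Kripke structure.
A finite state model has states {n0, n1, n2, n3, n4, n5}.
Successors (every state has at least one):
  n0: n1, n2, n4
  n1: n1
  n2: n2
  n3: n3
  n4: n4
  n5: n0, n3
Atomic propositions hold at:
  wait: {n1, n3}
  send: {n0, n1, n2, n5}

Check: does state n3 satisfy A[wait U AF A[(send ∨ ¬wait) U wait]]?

Yes

Sat(¬wait) = {n0, n2, n4, n5}
Sat(send ∨ ¬wait) = {n0, n1, n2, n4, n5}
A[(send ∨ ¬wait) U wait]: least fixpoint, start Z0 = Sat(wait) = {n1, n3}, add states in Sat(send ∨ ¬wait) with every successor in Z. Already a fixed point.
Sat(A[(send ∨ ¬wait) U wait]) = {n1, n3}
AF A[(send ∨ ¬wait) U wait]: least fixpoint, start Z0 = {n1, n3}, add states with every successor in Z. Already a fixed point.
Sat(AF A[(send ∨ ¬wait) U wait]) = {n1, n3}
A[wait U AF A[(send ∨ ¬wait) U wait]]: least fixpoint, start Z0 = Sat(AF A[(send ∨ ¬wait) U wait]) = {n1, n3}, add states in Sat(wait) with every successor in Z. Already a fixed point.
Sat(A[wait U AF A[(send ∨ ¬wait) U wait]]) = {n1, n3}
n3 ∈ Sat(A[wait U AF A[(send ∨ ¬wait) U wait]]) = {n1, n3}, so the formula holds at n3.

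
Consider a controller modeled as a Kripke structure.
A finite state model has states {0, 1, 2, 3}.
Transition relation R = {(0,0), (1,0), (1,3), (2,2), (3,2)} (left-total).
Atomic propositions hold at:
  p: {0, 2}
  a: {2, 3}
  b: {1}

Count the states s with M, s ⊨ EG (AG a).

AG a: greatest fixpoint, start Z0 = {2, 3}, keep only states in Sat with every successor in Z. Already a fixed point.
Sat(AG a) = {2, 3}
EG (AG a): greatest fixpoint, start Z0 = {2, 3}, keep only states in Sat with some successor in Z. Already a fixed point.
Sat(EG (AG a)) = {2, 3}
|Sat(EG (AG a))| = |{2, 3}| = 2.

2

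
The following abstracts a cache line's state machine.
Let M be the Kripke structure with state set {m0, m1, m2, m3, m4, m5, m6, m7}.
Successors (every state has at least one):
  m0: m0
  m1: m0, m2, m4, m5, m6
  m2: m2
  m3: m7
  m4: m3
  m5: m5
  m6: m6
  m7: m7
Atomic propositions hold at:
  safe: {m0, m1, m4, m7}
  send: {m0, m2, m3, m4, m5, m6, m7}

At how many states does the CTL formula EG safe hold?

3

EG safe: greatest fixpoint, start Z0 = {m0, m1, m4, m7}, keep only states in Sat with some successor in Z. Z1 = {m0, m1, m7}; fixed.
Sat(EG safe) = {m0, m1, m7}
|Sat(EG safe)| = |{m0, m1, m7}| = 3.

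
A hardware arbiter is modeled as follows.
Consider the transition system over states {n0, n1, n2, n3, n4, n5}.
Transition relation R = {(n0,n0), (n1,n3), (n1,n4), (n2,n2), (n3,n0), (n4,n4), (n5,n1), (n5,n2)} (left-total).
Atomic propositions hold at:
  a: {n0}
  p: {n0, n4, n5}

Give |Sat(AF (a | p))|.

5

Sat(a | p) = {n0, n4, n5}
AF (a | p): least fixpoint, start Z0 = {n0, n4, n5}, add states with every successor in Z. Z1 = {n0, n3, n4, n5}; Z2 = {n0, n1, n3, n4, n5}; fixed.
Sat(AF (a | p)) = {n0, n1, n3, n4, n5}
|Sat(AF (a | p))| = |{n0, n1, n3, n4, n5}| = 5.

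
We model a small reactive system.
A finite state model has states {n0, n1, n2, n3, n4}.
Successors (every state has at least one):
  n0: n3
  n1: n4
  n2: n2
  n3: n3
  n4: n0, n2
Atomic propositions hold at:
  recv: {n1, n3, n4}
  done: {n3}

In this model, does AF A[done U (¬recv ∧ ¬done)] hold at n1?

Sat(¬recv) = {n0, n2}
Sat(¬done) = {n0, n1, n2, n4}
Sat(¬recv ∧ ¬done) = {n0, n2}
A[done U (¬recv ∧ ¬done)]: least fixpoint, start Z0 = Sat((¬recv ∧ ¬done)) = {n0, n2}, add states in Sat(done) with every successor in Z. Already a fixed point.
Sat(A[done U (¬recv ∧ ¬done)]) = {n0, n2}
AF A[done U (¬recv ∧ ¬done)]: least fixpoint, start Z0 = {n0, n2}, add states with every successor in Z. Z1 = {n0, n2, n4}; Z2 = {n0, n1, n2, n4}; fixed.
Sat(AF A[done U (¬recv ∧ ¬done)]) = {n0, n1, n2, n4}
n1 ∈ Sat(AF A[done U (¬recv ∧ ¬done)]) = {n0, n1, n2, n4}, so the formula holds at n1.

Yes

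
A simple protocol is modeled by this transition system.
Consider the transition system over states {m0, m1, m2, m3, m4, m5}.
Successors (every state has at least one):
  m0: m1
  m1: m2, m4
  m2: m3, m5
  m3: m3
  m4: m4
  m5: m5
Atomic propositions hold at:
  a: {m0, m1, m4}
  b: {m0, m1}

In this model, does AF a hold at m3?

No

AF a: least fixpoint, start Z0 = {m0, m1, m4}, add states with every successor in Z. Already a fixed point.
Sat(AF a) = {m0, m1, m4}
m3 ∉ Sat(AF a) = {m0, m1, m4}, so the formula does not hold at m3.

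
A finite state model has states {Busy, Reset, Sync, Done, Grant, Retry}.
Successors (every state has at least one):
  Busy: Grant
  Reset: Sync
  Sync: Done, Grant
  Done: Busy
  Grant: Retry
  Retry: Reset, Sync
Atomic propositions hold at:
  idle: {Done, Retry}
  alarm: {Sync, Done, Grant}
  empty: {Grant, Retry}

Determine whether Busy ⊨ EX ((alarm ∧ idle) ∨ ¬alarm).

Sat(alarm ∧ idle) = {Done}
Sat(¬alarm) = {Busy, Reset, Retry}
Sat((alarm ∧ idle) ∨ ¬alarm) = {Busy, Reset, Done, Retry}
Sat(EX ((alarm ∧ idle) ∨ ¬alarm)) = {s : some successor in {Busy, Reset, Done, Retry}} = {Sync, Done, Grant, Retry}
Busy ∉ Sat(EX ((alarm ∧ idle) ∨ ¬alarm)) = {Sync, Done, Grant, Retry}, so the formula does not hold at Busy.

No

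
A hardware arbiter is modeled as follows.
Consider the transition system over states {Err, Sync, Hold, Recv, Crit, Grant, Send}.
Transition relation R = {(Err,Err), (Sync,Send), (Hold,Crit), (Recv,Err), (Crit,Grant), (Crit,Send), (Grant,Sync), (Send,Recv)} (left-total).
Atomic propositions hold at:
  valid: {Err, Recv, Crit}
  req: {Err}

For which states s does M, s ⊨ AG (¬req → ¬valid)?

{Err}

Sat(¬req) = {Sync, Hold, Recv, Crit, Grant, Send}
Sat(¬valid) = {Sync, Hold, Grant, Send}
Sat(¬req → ¬valid) = {Err, Sync, Hold, Grant, Send}
AG (¬req → ¬valid): greatest fixpoint, start Z0 = {Err, Sync, Hold, Grant, Send}, keep only states in Sat with every successor in Z. Z1 = {Err, Sync, Grant}; Z2 = {Err, Grant}; Z3 = {Err}; fixed.
Sat(AG (¬req → ¬valid)) = {Err}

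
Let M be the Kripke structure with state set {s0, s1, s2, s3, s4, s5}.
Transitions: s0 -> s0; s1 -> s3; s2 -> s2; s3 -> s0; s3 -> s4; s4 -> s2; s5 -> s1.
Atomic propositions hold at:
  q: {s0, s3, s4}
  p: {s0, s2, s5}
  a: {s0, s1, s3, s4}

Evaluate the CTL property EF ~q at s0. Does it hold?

Sat(~q) = {s1, s2, s5}
EF ~q: least fixpoint, start Z0 = {s1, s2, s5}, add states with some successor in Z. Z1 = {s1, s2, s4, s5}; Z2 = {s1, s2, s3, s4, s5}; fixed.
Sat(EF ~q) = {s1, s2, s3, s4, s5}
s0 ∉ Sat(EF ~q) = {s1, s2, s3, s4, s5}, so the formula does not hold at s0.

No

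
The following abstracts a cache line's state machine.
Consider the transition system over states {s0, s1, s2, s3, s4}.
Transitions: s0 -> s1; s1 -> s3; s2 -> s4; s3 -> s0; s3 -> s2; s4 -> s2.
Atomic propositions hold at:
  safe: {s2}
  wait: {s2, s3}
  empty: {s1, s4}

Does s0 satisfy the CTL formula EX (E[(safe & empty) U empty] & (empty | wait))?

Yes

Sat(safe & empty) = ∅
E[(safe & empty) U empty]: least fixpoint, start Z0 = Sat(empty) = {s1, s4}, add states in Sat(safe & empty) with some successor in Z. Already a fixed point.
Sat(E[(safe & empty) U empty]) = {s1, s4}
Sat(empty | wait) = {s1, s2, s3, s4}
Sat(E[(safe & empty) U empty] & (empty | wait)) = {s1, s4}
Sat(EX (E[(safe & empty) U empty] & (empty | wait))) = {s : some successor in {s1, s4}} = {s0, s2}
s0 ∈ Sat(EX (E[(safe & empty) U empty] & (empty | wait))) = {s0, s2}, so the formula holds at s0.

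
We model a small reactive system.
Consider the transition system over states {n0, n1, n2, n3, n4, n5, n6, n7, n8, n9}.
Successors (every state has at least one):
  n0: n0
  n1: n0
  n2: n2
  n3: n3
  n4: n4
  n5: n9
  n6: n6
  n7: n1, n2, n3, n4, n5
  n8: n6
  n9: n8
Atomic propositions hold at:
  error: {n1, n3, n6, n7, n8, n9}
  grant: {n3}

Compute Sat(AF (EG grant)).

{n3}

EG grant: greatest fixpoint, start Z0 = {n3}, keep only states in Sat with some successor in Z. Already a fixed point.
Sat(EG grant) = {n3}
AF (EG grant): least fixpoint, start Z0 = {n3}, add states with every successor in Z. Already a fixed point.
Sat(AF (EG grant)) = {n3}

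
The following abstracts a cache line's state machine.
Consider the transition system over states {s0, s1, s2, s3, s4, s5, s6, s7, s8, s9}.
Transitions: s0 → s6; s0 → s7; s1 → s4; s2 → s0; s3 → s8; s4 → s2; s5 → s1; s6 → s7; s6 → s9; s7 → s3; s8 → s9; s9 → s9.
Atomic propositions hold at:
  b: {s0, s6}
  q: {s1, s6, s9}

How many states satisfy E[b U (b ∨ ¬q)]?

Sat(¬q) = {s0, s2, s3, s4, s5, s7, s8}
Sat(b ∨ ¬q) = {s0, s2, s3, s4, s5, s6, s7, s8}
E[b U (b ∨ ¬q)]: least fixpoint, start Z0 = Sat((b ∨ ¬q)) = {s0, s2, s3, s4, s5, s6, s7, s8}, add states in Sat(b) with some successor in Z. Already a fixed point.
Sat(E[b U (b ∨ ¬q)]) = {s0, s2, s3, s4, s5, s6, s7, s8}
|Sat(E[b U (b ∨ ¬q)])| = |{s0, s2, s3, s4, s5, s6, s7, s8}| = 8.

8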